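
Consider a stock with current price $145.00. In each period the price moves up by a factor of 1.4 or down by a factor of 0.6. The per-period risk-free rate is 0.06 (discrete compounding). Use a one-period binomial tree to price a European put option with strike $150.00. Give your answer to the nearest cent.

$25.26

Risk-neutral probability p = (1 + 0.06 − 0.6)/(1.4 − 0.6) = 0.4600/0.8000 = 0.5750
Terminal stock prices: S_u = 203, S_d = 87
Terminal payoffs (K − S): max(-53, 0) = 0, max(63, 0) = 63
Node 0 (S = 145): V_0 = 1/1.06·[0.5750·0.0000 + 0.4250·63.0000] = 25.2594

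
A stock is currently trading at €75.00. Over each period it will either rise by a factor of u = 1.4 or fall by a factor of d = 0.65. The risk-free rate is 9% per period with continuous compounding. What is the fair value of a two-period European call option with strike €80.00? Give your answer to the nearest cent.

€19.63

Risk-neutral probability p = (e^0.09 − 0.65)/(1.4 − 0.65) = 0.4442/0.7500 = 0.5922
Terminal stock prices: S_uu = 147, S_ud = 68.25, S_dd = 31.69
Terminal payoffs (S − K): max(67, 0) = 67, max(-11.75, 0) = 0, max(-48.31, 0) = 0
Node u (S = 105): V_u = e^(−0.09)·[0.5922·67.0000 + 0.4078·0.0000] = 36.2644
Node d (S = 48.75): V_d = e^(−0.09)·[0.5922·0.0000 + 0.4078·0.0000] = 0.0000
Node 0 (S = 75): V_0 = e^(−0.09)·[0.5922·36.2644 + 0.4078·0.0000] = 19.6285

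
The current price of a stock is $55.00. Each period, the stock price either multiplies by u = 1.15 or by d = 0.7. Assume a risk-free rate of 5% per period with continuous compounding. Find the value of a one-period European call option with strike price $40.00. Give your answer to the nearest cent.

Risk-neutral probability p = (e^0.05 − 0.7)/(1.15 − 0.7) = 0.3513/0.4500 = 0.7806
Terminal stock prices: S_u = 63.25, S_d = 38.5
Terminal payoffs (S − K): max(23.25, 0) = 23.25, max(-1.5, 0) = 0
Node 0 (S = 55): V_0 = e^(−0.05)·[0.7806·23.2500 + 0.2194·0.0000] = 17.2639

$17.26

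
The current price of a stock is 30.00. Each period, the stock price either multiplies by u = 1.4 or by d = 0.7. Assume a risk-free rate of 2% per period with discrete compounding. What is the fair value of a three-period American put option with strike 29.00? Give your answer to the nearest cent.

Risk-neutral probability p = (1 + 0.02 − 0.7)/(1.4 − 0.7) = 0.3200/0.7000 = 0.4571
Terminal stock prices: S_uuu = 82.32, S_uud = 41.16, S_udd = 20.58, S_ddd = 10.29
Terminal payoffs (K − S): max(-53.32, 0) = 0, max(-12.16, 0) = 0, max(8.42, 0) = 8.42, max(18.71, 0) = 18.71
Node uu (S = 58.8): continuation = 1/1.02·[0.4571·0.0000 + 0.5429·0.0000] = 0.0000; exercise value = 0.0000 ≤ continuation, so V_uu = 0.0000
Node ud (S = 29.4): continuation = 1/1.02·[0.4571·0.0000 + 0.5429·8.4200] = 4.4812; exercise value = 0.0000 ≤ continuation, so V_ud = 4.4812
Node dd (S = 14.7): continuation = 1/1.02·[0.4571·8.4200 + 0.5429·18.7100] = 13.7314; exercise value = 14.3000 > continuation, so V_dd = 14.3000 (exercise)
Node u (S = 42): continuation = 1/1.02·[0.4571·0.0000 + 0.5429·4.4812] = 2.3850; exercise value = 0.0000 ≤ continuation, so V_u = 2.3850
Node d (S = 21): continuation = 1/1.02·[0.4571·4.4812 + 0.5429·14.3000] = 9.6190; exercise value = 8.0000 ≤ continuation, so V_d = 9.6190
Node 0 (S = 30): continuation = 1/1.02·[0.4571·2.3850 + 0.5429·9.6190] = 6.1883; exercise value = 0.0000 ≤ continuation, so V_0 = 6.1883

6.19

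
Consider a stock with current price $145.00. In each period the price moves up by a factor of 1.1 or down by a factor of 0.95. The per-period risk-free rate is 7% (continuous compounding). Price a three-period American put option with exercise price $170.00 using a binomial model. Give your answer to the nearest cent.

Risk-neutral probability p = (e^0.07 − 0.95)/(1.1 − 0.95) = 0.1225/0.1500 = 0.8167
Terminal stock prices: S_uuu = 193, S_uud = 166.7, S_udd = 143.9, S_ddd = 124.3
Terminal payoffs (K − S): max(-23, 0) = 0, max(3.322, 0) = 3.322, max(26.05, 0) = 26.05, max(45.68, 0) = 45.68
Node uu (S = 175.5): continuation = e^(−0.07)·[0.8167·0.0000 + 0.1833·3.3225] = 0.5678; exercise value = 0.0000 ≤ continuation, so V_uu = 0.5678
Node ud (S = 151.5): continuation = e^(−0.07)·[0.8167·3.3225 + 0.1833·26.0513] = 6.9819; exercise value = 18.4750 > continuation, so V_ud = 18.4750 (exercise)
Node dd (S = 130.9): continuation = e^(−0.07)·[0.8167·26.0513 + 0.1833·45.6806] = 27.6444; exercise value = 39.1375 > continuation, so V_dd = 39.1375 (exercise)
Node u (S = 159.5): continuation = e^(−0.07)·[0.8167·0.5678 + 0.1833·18.4750] = 3.5895; exercise value = 10.5000 > continuation, so V_u = 10.5000 (exercise)
Node d (S = 137.8): continuation = e^(−0.07)·[0.8167·18.4750 + 0.1833·39.1375] = 20.7569; exercise value = 32.2500 > continuation, so V_d = 32.2500 (exercise)
Node 0 (S = 145): continuation = e^(−0.07)·[0.8167·10.5000 + 0.1833·32.2500] = 13.5069; exercise value = 25.0000 > continuation, so V_0 = 25.0000 (exercise)

$25.00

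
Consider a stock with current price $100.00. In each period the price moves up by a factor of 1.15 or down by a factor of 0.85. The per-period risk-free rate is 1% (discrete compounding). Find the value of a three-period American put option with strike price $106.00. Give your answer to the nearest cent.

Risk-neutral probability p = (1 + 0.01 − 0.85)/(1.15 − 0.85) = 0.1600/0.3000 = 0.5333
Terminal stock prices: S_uuu = 152.1, S_uud = 112.4, S_udd = 83.09, S_ddd = 61.41
Terminal payoffs (K − S): max(-46.09, 0) = 0, max(-6.412, 0) = 0, max(22.91, 0) = 22.91, max(44.59, 0) = 44.59
Node uu (S = 132.2): continuation = 1/1.01·[0.5333·0.0000 + 0.4667·0.0000] = 0.0000; exercise value = 0.0000 ≤ continuation, so V_uu = 0.0000
Node ud (S = 97.75): continuation = 1/1.01·[0.5333·0.0000 + 0.4667·22.9125] = 10.5866; exercise value = 8.2500 ≤ continuation, so V_ud = 10.5866
Node dd (S = 72.25): continuation = 1/1.01·[0.5333·22.9125 + 0.4667·44.5875] = 32.7005; exercise value = 33.7500 > continuation, so V_dd = 33.7500 (exercise)
Node u (S = 115): continuation = 1/1.01·[0.5333·0.0000 + 0.4667·10.5866] = 4.8915; exercise value = 0.0000 ≤ continuation, so V_u = 4.8915
Node d (S = 85): continuation = 1/1.01·[0.5333·10.5866 + 0.4667·33.7500] = 21.1844; exercise value = 21.0000 ≤ continuation, so V_d = 21.1844
Node 0 (S = 100): continuation = 1/1.01·[0.5333·4.8915 + 0.4667·21.1844] = 12.3711; exercise value = 6.0000 ≤ continuation, so V_0 = 12.3711

$12.37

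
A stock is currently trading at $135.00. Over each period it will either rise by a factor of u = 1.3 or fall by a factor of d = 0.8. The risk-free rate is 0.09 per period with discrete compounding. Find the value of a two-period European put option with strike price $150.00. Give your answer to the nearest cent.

$13.38

Risk-neutral probability p = (1 + 0.09 − 0.8)/(1.3 − 0.8) = 0.2900/0.5000 = 0.5800
Terminal stock prices: S_uu = 228.2, S_ud = 140.4, S_dd = 86.4
Terminal payoffs (K − S): max(-78.15, 0) = 0, max(9.6, 0) = 9.6, max(63.6, 0) = 63.6
Node u (S = 175.5): V_u = 1/1.09·[0.5800·0.0000 + 0.4200·9.6000] = 3.6991
Node d (S = 108): V_d = 1/1.09·[0.5800·9.6000 + 0.4200·63.6000] = 29.6147
Node 0 (S = 135): V_0 = 1/1.09·[0.5800·3.6991 + 0.4200·29.6147] = 13.3795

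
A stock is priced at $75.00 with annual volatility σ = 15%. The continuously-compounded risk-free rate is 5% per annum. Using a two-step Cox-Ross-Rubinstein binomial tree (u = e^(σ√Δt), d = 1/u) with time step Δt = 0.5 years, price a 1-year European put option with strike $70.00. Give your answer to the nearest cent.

$1.47

CRR parameters: u = e^(σ√Δt) = e^(0.15·√0.5) = 1.1119, d = 1/u = 0.8994
Per-period rate: rΔt = 0.05·0.5 = 0.025, so R = e^0.025 = 1.0253
Risk-neutral probability p = (e^0.025 − 0.8994)/(1.1119 − 0.8994) = 0.1259/0.2125 = 0.5926
Terminal stock prices: S_uu = 92.72, S_ud = 75, S_dd = 60.66
Terminal payoffs (K − S): max(-22.72, 0) = 0, max(-5, 0) = 0, max(9.336, 0) = 9.336
Node u (S = 83.39): V_u = e^(−0.025)·[0.5926·0.0000 + 0.4074·0.0000] = 0.0000
Node d (S = 67.45): V_d = e^(−0.025)·[0.5926·0.0000 + 0.4074·9.3357] = 3.7092
Node 0 (S = 75): V_0 = e^(−0.025)·[0.5926·0.0000 + 0.4074·3.7092] = 1.4738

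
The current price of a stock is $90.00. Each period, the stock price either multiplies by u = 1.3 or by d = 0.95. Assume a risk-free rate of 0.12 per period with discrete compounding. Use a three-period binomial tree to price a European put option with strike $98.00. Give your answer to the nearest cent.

Risk-neutral probability p = (1 + 0.12 − 0.95)/(1.3 − 0.95) = 0.1700/0.3500 = 0.4857
Terminal stock prices: S_uuu = 197.7, S_uud = 144.5, S_udd = 105.6, S_ddd = 77.16
Terminal payoffs (K − S): max(-99.73, 0) = 0, max(-46.5, 0) = 0, max(-7.593, 0) = 0, max(20.84, 0) = 20.84
Node uu (S = 152.1): V_uu = 1/1.12·[0.4857·0.0000 + 0.5143·0.0000] = 0.0000
Node ud (S = 111.1): V_ud = 1/1.12·[0.4857·0.0000 + 0.5143·0.0000] = 0.0000
Node dd (S = 81.22): V_dd = 1/1.12·[0.4857·0.0000 + 0.5143·20.8363] = 9.5677
Node u (S = 117): V_u = 1/1.12·[0.4857·0.0000 + 0.5143·0.0000] = 0.0000
Node d (S = 85.5): V_d = 1/1.12·[0.4857·0.0000 + 0.5143·9.5677] = 4.3933
Node 0 (S = 90): V_0 = 1/1.12·[0.4857·0.0000 + 0.5143·4.3933] = 2.0173

$2.02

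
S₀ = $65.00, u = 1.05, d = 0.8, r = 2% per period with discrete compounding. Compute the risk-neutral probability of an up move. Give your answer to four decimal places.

Risk-neutral probability p = (1 + 0.02 − 0.8)/(1.05 − 0.8) = 0.2200/0.2500 = 0.8800

p = 0.8800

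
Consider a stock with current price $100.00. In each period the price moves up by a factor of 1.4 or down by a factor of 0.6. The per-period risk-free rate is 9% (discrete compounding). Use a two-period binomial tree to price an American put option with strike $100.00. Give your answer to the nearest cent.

$17.42

Risk-neutral probability p = (1 + 0.09 − 0.6)/(1.4 − 0.6) = 0.4900/0.8000 = 0.6125
Terminal stock prices: S_uu = 196, S_ud = 84, S_dd = 36
Terminal payoffs (K − S): max(-96, 0) = 0, max(16, 0) = 16, max(64, 0) = 64
Node u (S = 140): continuation = 1/1.09·[0.6125·0.0000 + 0.3875·16.0000] = 5.6881; exercise value = 0.0000 ≤ continuation, so V_u = 5.6881
Node d (S = 60): continuation = 1/1.09·[0.6125·16.0000 + 0.3875·64.0000] = 31.7431; exercise value = 40.0000 > continuation, so V_d = 40.0000 (exercise)
Node 0 (S = 100): continuation = 1/1.09·[0.6125·5.6881 + 0.3875·40.0000] = 17.4165; exercise value = 0.0000 ≤ continuation, so V_0 = 17.4165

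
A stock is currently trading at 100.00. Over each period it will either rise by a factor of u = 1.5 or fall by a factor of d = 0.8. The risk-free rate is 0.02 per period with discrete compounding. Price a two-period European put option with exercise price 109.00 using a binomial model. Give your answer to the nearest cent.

20.34

Risk-neutral probability p = (1 + 0.02 − 0.8)/(1.5 − 0.8) = 0.2200/0.7000 = 0.3143
Terminal stock prices: S_uu = 225, S_ud = 120, S_dd = 64
Terminal payoffs (K − S): max(-116, 0) = 0, max(-11, 0) = 0, max(45, 0) = 45
Node u (S = 150): V_u = 1/1.02·[0.3143·0.0000 + 0.6857·0.0000] = 0.0000
Node d (S = 80): V_d = 1/1.02·[0.3143·0.0000 + 0.6857·45.0000] = 30.2521
Node 0 (S = 100): V_0 = 1/1.02·[0.3143·0.0000 + 0.6857·30.2521] = 20.3375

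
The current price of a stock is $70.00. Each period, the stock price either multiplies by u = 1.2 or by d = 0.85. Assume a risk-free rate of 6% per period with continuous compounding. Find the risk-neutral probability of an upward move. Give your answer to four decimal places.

p = 0.6052

Risk-neutral probability p = (e^0.06 − 0.85)/(1.2 − 0.85) = 0.2118/0.3500 = 0.6052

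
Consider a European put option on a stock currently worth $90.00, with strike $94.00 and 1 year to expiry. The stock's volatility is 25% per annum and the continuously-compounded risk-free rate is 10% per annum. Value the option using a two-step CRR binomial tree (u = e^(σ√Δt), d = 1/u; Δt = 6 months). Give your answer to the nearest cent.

$6.19

CRR parameters: u = e^(σ√Δt) = e^(0.25·√0.5) = 1.1934, d = 1/u = 0.8380
Per-period rate: rΔt = 0.1·0.5 = 0.05, so R = e^0.05 = 1.0513
Risk-neutral probability p = (e^0.05 − 0.8380)/(1.1934 − 0.8380) = 0.2133/0.3554 = 0.6002
Terminal stock prices: S_uu = 128.2, S_ud = 90, S_dd = 63.2
Terminal payoffs (K − S): max(-34.17, 0) = 0, max(4, 0) = 4, max(30.8, 0) = 30.8
Node u (S = 107.4): V_u = e^(−0.05)·[0.6002·0.0000 + 0.3998·4.0000] = 1.5213
Node d (S = 75.42): V_d = e^(−0.05)·[0.6002·4.0000 + 0.3998·30.8030] = 13.9985
Node 0 (S = 90): V_0 = e^(−0.05)·[0.6002·1.5213 + 0.3998·13.9985] = 6.1924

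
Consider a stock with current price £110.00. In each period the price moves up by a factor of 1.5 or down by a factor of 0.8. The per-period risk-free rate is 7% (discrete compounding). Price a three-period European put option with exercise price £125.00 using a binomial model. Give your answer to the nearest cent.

Risk-neutral probability p = (1 + 0.07 − 0.8)/(1.5 − 0.8) = 0.2700/0.7000 = 0.3857
Terminal stock prices: S_uuu = 371.2, S_uud = 198, S_udd = 105.6, S_ddd = 56.32
Terminal payoffs (K − S): max(-246.2, 0) = 0, max(-73, 0) = 0, max(19.4, 0) = 19.4, max(68.68, 0) = 68.68
Node uu (S = 247.5): V_uu = 1/1.07·[0.3857·0.0000 + 0.6143·0.0000] = 0.0000
Node ud (S = 132): V_ud = 1/1.07·[0.3857·0.0000 + 0.6143·19.4000] = 11.1375
Node dd (S = 70.4): V_dd = 1/1.07·[0.3857·19.4000 + 0.6143·68.6800] = 46.4224
Node u (S = 165): V_u = 1/1.07·[0.3857·0.0000 + 0.6143·11.1375] = 6.3940
Node d (S = 88): V_d = 1/1.07·[0.3857·11.1375 + 0.6143·46.4224] = 30.6659
Node 0 (S = 110): V_0 = 1/1.07·[0.3857·6.3940 + 0.6143·30.6659] = 19.9102

£19.91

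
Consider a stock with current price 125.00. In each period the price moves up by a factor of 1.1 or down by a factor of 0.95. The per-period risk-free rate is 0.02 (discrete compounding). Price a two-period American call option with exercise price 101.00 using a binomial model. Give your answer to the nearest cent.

Risk-neutral probability p = (1 + 0.02 − 0.95)/(1.1 − 0.95) = 0.0700/0.1500 = 0.4667
Terminal stock prices: S_uu = 151.3, S_ud = 130.6, S_dd = 112.8
Terminal payoffs (S − K): max(50.25, 0) = 50.25, max(29.62, 0) = 29.62, max(11.81, 0) = 11.81
Node u (S = 137.5): continuation = 1/1.02·[0.4667·50.2500 + 0.5333·29.6250] = 38.4804; exercise value = 36.5000 ≤ continuation, so V_u = 38.4804
Node d (S = 118.8): continuation = 1/1.02·[0.4667·29.6250 + 0.5333·11.8125] = 19.7304; exercise value = 17.7500 ≤ continuation, so V_d = 19.7304
Node 0 (S = 125): continuation = 1/1.02·[0.4667·38.4804 + 0.5333·19.7304] = 27.9220; exercise value = 24.0000 ≤ continuation, so V_0 = 27.9220

27.92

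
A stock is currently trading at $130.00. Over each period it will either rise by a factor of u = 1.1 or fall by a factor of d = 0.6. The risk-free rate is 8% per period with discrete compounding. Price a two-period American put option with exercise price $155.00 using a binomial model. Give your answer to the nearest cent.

$25.00

Risk-neutral probability p = (1 + 0.08 − 0.6)/(1.1 − 0.6) = 0.4800/0.5000 = 0.9600
Terminal stock prices: S_uu = 157.3, S_ud = 85.8, S_dd = 46.8
Terminal payoffs (K − S): max(-2.3, 0) = 0, max(69.2, 0) = 69.2, max(108.2, 0) = 108.2
Node u (S = 143): continuation = 1/1.08·[0.9600·0.0000 + 0.0400·69.2000] = 2.5630; exercise value = 12.0000 > continuation, so V_u = 12.0000 (exercise)
Node d (S = 78): continuation = 1/1.08·[0.9600·69.2000 + 0.0400·108.2000] = 65.5185; exercise value = 77.0000 > continuation, so V_d = 77.0000 (exercise)
Node 0 (S = 130): continuation = 1/1.08·[0.9600·12.0000 + 0.0400·77.0000] = 13.5185; exercise value = 25.0000 > continuation, so V_0 = 25.0000 (exercise)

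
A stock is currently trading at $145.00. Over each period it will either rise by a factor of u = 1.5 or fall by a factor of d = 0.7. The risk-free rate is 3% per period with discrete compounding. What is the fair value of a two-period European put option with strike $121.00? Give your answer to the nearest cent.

$16.25

Risk-neutral probability p = (1 + 0.03 − 0.7)/(1.5 − 0.7) = 0.3300/0.8000 = 0.4125
Terminal stock prices: S_uu = 326.2, S_ud = 152.2, S_dd = 71.05
Terminal payoffs (K − S): max(-205.2, 0) = 0, max(-31.25, 0) = 0, max(49.95, 0) = 49.95
Node u (S = 217.5): V_u = 1/1.03·[0.4125·0.0000 + 0.5875·0.0000] = 0.0000
Node d (S = 101.5): V_d = 1/1.03·[0.4125·0.0000 + 0.5875·49.9500] = 28.4909
Node 0 (S = 145): V_0 = 1/1.03·[0.4125·0.0000 + 0.5875·28.4909] = 16.2509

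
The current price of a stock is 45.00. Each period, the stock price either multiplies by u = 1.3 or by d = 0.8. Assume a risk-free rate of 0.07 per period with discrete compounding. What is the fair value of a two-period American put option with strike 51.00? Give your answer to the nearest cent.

7.36

Risk-neutral probability p = (1 + 0.07 − 0.8)/(1.3 − 0.8) = 0.2700/0.5000 = 0.5400
Terminal stock prices: S_uu = 76.05, S_ud = 46.8, S_dd = 28.8
Terminal payoffs (K − S): max(-25.05, 0) = 0, max(4.2, 0) = 4.2, max(22.2, 0) = 22.2
Node u (S = 58.5): continuation = 1/1.07·[0.5400·0.0000 + 0.4600·4.2000] = 1.8056; exercise value = 0.0000 ≤ continuation, so V_u = 1.8056
Node d (S = 36): continuation = 1/1.07·[0.5400·4.2000 + 0.4600·22.2000] = 11.6636; exercise value = 15.0000 > continuation, so V_d = 15.0000 (exercise)
Node 0 (S = 45): continuation = 1/1.07·[0.5400·1.8056 + 0.4600·15.0000] = 7.3598; exercise value = 6.0000 ≤ continuation, so V_0 = 7.3598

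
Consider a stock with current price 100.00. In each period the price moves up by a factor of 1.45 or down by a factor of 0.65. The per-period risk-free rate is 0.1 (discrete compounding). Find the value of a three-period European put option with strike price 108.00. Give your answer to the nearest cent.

16.41

Risk-neutral probability p = (1 + 0.1 − 0.65)/(1.45 − 0.65) = 0.4500/0.8000 = 0.5625
Terminal stock prices: S_uuu = 304.9, S_uud = 136.7, S_udd = 61.26, S_ddd = 27.46
Terminal payoffs (K − S): max(-196.9, 0) = 0, max(-28.66, 0) = 0, max(46.74, 0) = 46.74, max(80.54, 0) = 80.54
Node uu (S = 210.2): V_uu = 1/1.1·[0.5625·0.0000 + 0.4375·0.0000] = 0.0000
Node ud (S = 94.25): V_ud = 1/1.1·[0.5625·0.0000 + 0.4375·46.7375] = 18.5888
Node dd (S = 42.25): V_dd = 1/1.1·[0.5625·46.7375 + 0.4375·80.5375] = 55.9318
Node u (S = 145): V_u = 1/1.1·[0.5625·0.0000 + 0.4375·18.5888] = 7.3933
Node d (S = 65): V_d = 1/1.1·[0.5625·18.5888 + 0.4375·55.9318] = 31.7512
Node 0 (S = 100): V_0 = 1/1.1·[0.5625·7.3933 + 0.4375·31.7512] = 16.4090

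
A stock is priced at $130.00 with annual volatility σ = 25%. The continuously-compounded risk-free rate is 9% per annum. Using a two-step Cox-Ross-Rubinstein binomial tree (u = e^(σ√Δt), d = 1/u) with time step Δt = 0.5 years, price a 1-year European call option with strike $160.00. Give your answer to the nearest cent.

CRR parameters: u = e^(σ√Δt) = e^(0.25·√0.5) = 1.1934, d = 1/u = 0.8380
Per-period rate: rΔt = 0.09·0.5 = 0.045, so R = e^0.045 = 1.0460
Risk-neutral probability p = (e^0.045 − 0.8380)/(1.1934 − 0.8380) = 0.2081/0.3554 = 0.5854
Terminal stock prices: S_uu = 185.1, S_ud = 130, S_dd = 91.28
Terminal payoffs (S − K): max(25.14, 0) = 25.14, max(-30, 0) = 0, max(-68.72, 0) = 0
Node u (S = 155.1): V_u = e^(−0.045)·[0.5854·25.1355 + 0.4146·0.0000] = 14.0676
Node d (S = 108.9): V_d = e^(−0.045)·[0.5854·0.0000 + 0.4146·0.0000] = 0.0000
Node 0 (S = 130): V_0 = e^(−0.045)·[0.5854·14.0676 + 0.4146·0.0000] = 7.8732

$7.87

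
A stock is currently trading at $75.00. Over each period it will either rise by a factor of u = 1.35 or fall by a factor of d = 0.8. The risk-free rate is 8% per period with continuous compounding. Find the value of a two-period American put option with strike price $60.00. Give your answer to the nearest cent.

Risk-neutral probability p = (e^0.08 − 0.8)/(1.35 − 0.8) = 0.2833/0.5500 = 0.5151
Terminal stock prices: S_uu = 136.7, S_ud = 81, S_dd = 48
Terminal payoffs (K − S): max(-76.69, 0) = 0, max(-21, 0) = 0, max(12, 0) = 12
Node u (S = 101.2): continuation = e^(−0.08)·[0.5151·0.0000 + 0.4849·0.0000] = 0.0000; exercise value = 0.0000 ≤ continuation, so V_u = 0.0000
Node d (S = 60): continuation = e^(−0.08)·[0.5151·0.0000 + 0.4849·12.0000] = 5.3718; exercise value = 0.0000 ≤ continuation, so V_d = 5.3718
Node 0 (S = 75): continuation = e^(−0.08)·[0.5151·0.0000 + 0.4849·5.3718] = 2.4047; exercise value = 0.0000 ≤ continuation, so V_0 = 2.4047

$2.40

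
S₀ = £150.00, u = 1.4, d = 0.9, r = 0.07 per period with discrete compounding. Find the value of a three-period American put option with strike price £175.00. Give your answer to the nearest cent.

£25.27

Risk-neutral probability p = (1 + 0.07 − 0.9)/(1.4 − 0.9) = 0.1700/0.5000 = 0.3400
Terminal stock prices: S_uuu = 411.6, S_uud = 264.6, S_udd = 170.1, S_ddd = 109.4
Terminal payoffs (K − S): max(-236.6, 0) = 0, max(-89.6, 0) = 0, max(4.9, 0) = 4.9, max(65.65, 0) = 65.65
Node uu (S = 294): continuation = 1/1.07·[0.3400·0.0000 + 0.6600·0.0000] = 0.0000; exercise value = 0.0000 ≤ continuation, so V_uu = 0.0000
Node ud (S = 189): continuation = 1/1.07·[0.3400·0.0000 + 0.6600·4.9000] = 3.0224; exercise value = 0.0000 ≤ continuation, so V_ud = 3.0224
Node dd (S = 121.5): continuation = 1/1.07·[0.3400·4.9000 + 0.6600·65.6500] = 42.0514; exercise value = 53.5000 > continuation, so V_dd = 53.5000 (exercise)
Node u (S = 210): continuation = 1/1.07·[0.3400·0.0000 + 0.6600·3.0224] = 1.8643; exercise value = 0.0000 ≤ continuation, so V_u = 1.8643
Node d (S = 135): continuation = 1/1.07·[0.3400·3.0224 + 0.6600·53.5000] = 33.9604; exercise value = 40.0000 > continuation, so V_d = 40.0000 (exercise)
Node 0 (S = 150): continuation = 1/1.07·[0.3400·1.8643 + 0.6600·40.0000] = 25.2653; exercise value = 25.0000 ≤ continuation, so V_0 = 25.2653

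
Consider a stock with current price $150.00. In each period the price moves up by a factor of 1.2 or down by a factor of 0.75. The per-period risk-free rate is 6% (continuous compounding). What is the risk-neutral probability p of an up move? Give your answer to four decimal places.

Risk-neutral probability p = (e^0.06 − 0.75)/(1.2 − 0.75) = 0.3118/0.4500 = 0.6930

p = 0.6930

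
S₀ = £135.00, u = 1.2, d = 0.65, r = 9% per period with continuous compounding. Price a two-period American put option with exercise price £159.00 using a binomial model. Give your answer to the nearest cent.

Risk-neutral probability p = (e^0.09 − 0.65)/(1.2 − 0.65) = 0.4442/0.5500 = 0.8076
Terminal stock prices: S_uu = 194.4, S_ud = 105.3, S_dd = 57.04
Terminal payoffs (K − S): max(-35.4, 0) = 0, max(53.7, 0) = 53.7, max(102, 0) = 102
Node u (S = 162): continuation = e^(−0.09)·[0.8076·0.0000 + 0.1924·53.7000] = 9.4431; exercise value = 0.0000 ≤ continuation, so V_u = 9.4431
Node d (S = 87.75): continuation = e^(−0.09)·[0.8076·53.7000 + 0.1924·101.9625] = 57.5651; exercise value = 71.2500 > continuation, so V_d = 71.2500 (exercise)
Node 0 (S = 135): continuation = e^(−0.09)·[0.8076·9.4431 + 0.1924·71.2500] = 19.4991; exercise value = 24.0000 > continuation, so V_0 = 24.0000 (exercise)

£24.00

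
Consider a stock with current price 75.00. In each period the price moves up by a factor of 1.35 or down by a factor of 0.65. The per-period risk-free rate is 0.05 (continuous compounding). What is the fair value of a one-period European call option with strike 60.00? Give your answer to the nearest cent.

Risk-neutral probability p = (e^0.05 − 0.65)/(1.35 − 0.65) = 0.4013/0.7000 = 0.5732
Terminal stock prices: S_u = 101.2, S_d = 48.75
Terminal payoffs (S − K): max(41.25, 0) = 41.25, max(-11.25, 0) = 0
Node 0 (S = 75): V_0 = e^(−0.05)·[0.5732·41.2500 + 0.4268·0.0000] = 22.4931

22.49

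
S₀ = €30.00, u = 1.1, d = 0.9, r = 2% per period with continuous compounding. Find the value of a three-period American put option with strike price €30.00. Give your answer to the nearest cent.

€1.47

Risk-neutral probability p = (e^0.02 − 0.9)/(1.1 − 0.9) = 0.1202/0.2000 = 0.6010
Terminal stock prices: S_uuu = 39.93, S_uud = 32.67, S_udd = 26.73, S_ddd = 21.87
Terminal payoffs (K − S): max(-9.93, 0) = 0, max(-2.67, 0) = 0, max(3.27, 0) = 3.27, max(8.13, 0) = 8.13
Node uu (S = 36.3): continuation = e^(−0.02)·[0.6010·0.0000 + 0.3990·0.0000] = 0.0000; exercise value = 0.0000 ≤ continuation, so V_uu = 0.0000
Node ud (S = 29.7): continuation = e^(−0.02)·[0.6010·0.0000 + 0.3990·3.2700] = 1.2789; exercise value = 0.3000 ≤ continuation, so V_ud = 1.2789
Node dd (S = 24.3): continuation = e^(−0.02)·[0.6010·3.2700 + 0.3990·8.1300] = 5.1060; exercise value = 5.7000 > continuation, so V_dd = 5.7000 (exercise)
Node u (S = 33): continuation = e^(−0.02)·[0.6010·0.0000 + 0.3990·1.2789] = 0.5002; exercise value = 0.0000 ≤ continuation, so V_u = 0.5002
Node d (S = 27): continuation = e^(−0.02)·[0.6010·1.2789 + 0.3990·5.7000] = 2.9826; exercise value = 3.0000 > continuation, so V_d = 3.0000 (exercise)
Node 0 (S = 30): continuation = e^(−0.02)·[0.6010·0.5002 + 0.3990·3.0000] = 1.4679; exercise value = 0.0000 ≤ continuation, so V_0 = 1.4679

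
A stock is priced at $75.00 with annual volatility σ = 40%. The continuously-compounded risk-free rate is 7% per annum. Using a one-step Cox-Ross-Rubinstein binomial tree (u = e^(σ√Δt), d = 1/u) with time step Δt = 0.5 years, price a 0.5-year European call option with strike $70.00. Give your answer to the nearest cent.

$14.02

CRR parameters: u = e^(σ√Δt) = e^(0.4·√0.5) = 1.3269, d = 1/u = 0.7536
Per-period rate: rΔt = 0.07·0.5 = 0.035, so R = e^0.035 = 1.0356
Risk-neutral probability p = (e^0.035 − 0.7536)/(1.3269 − 0.7536) = 0.2820/0.5733 = 0.4919
Terminal stock prices: S_u = 99.52, S_d = 56.52
Terminal payoffs (S − K): max(29.52, 0) = 29.52, max(-13.48, 0) = 0
Node 0 (S = 75): V_0 = e^(−0.035)·[0.4919·29.5172 + 0.5081·0.0000] = 14.0199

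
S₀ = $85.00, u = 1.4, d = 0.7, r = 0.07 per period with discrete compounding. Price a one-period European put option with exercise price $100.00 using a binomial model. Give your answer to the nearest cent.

Risk-neutral probability p = (1 + 0.07 − 0.7)/(1.4 − 0.7) = 0.3700/0.7000 = 0.5286
Terminal stock prices: S_u = 119, S_d = 59.5
Terminal payoffs (K − S): max(-19, 0) = 0, max(40.5, 0) = 40.5
Node 0 (S = 85): V_0 = 1/1.07·[0.5286·0.0000 + 0.4714·40.5000] = 17.8438

$17.84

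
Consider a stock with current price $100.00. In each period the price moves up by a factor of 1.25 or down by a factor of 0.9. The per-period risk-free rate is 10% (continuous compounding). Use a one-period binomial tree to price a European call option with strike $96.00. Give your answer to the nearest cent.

$15.38

Risk-neutral probability p = (e^0.1 − 0.9)/(1.25 − 0.9) = 0.2052/0.3500 = 0.5862
Terminal stock prices: S_u = 125, S_d = 90
Terminal payoffs (S − K): max(29, 0) = 29, max(-6, 0) = 0
Node 0 (S = 100): V_0 = e^(−0.1)·[0.5862·29.0000 + 0.4138·0.0000] = 15.3821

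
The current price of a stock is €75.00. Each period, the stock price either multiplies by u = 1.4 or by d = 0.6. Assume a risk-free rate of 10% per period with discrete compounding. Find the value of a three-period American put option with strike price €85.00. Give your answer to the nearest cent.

Risk-neutral probability p = (1 + 0.1 − 0.6)/(1.4 − 0.6) = 0.5000/0.8000 = 0.6250
Terminal stock prices: S_uuu = 205.8, S_uud = 88.2, S_udd = 37.8, S_ddd = 16.2
Terminal payoffs (K − S): max(-120.8, 0) = 0, max(-3.2, 0) = 0, max(47.2, 0) = 47.2, max(68.8, 0) = 68.8
Node uu (S = 147): continuation = 1/1.1·[0.6250·0.0000 + 0.3750·0.0000] = 0.0000; exercise value = 0.0000 ≤ continuation, so V_uu = 0.0000
Node ud (S = 63): continuation = 1/1.1·[0.6250·0.0000 + 0.3750·47.2000] = 16.0909; exercise value = 22.0000 > continuation, so V_ud = 22.0000 (exercise)
Node dd (S = 27): continuation = 1/1.1·[0.6250·47.2000 + 0.3750·68.8000] = 50.2727; exercise value = 58.0000 > continuation, so V_dd = 58.0000 (exercise)
Node u (S = 105): continuation = 1/1.1·[0.6250·0.0000 + 0.3750·22.0000] = 7.5000; exercise value = 0.0000 ≤ continuation, so V_u = 7.5000
Node d (S = 45): continuation = 1/1.1·[0.6250·22.0000 + 0.3750·58.0000] = 32.2727; exercise value = 40.0000 > continuation, so V_d = 40.0000 (exercise)
Node 0 (S = 75): continuation = 1/1.1·[0.6250·7.5000 + 0.3750·40.0000] = 17.8977; exercise value = 10.0000 ≤ continuation, so V_0 = 17.8977

€17.90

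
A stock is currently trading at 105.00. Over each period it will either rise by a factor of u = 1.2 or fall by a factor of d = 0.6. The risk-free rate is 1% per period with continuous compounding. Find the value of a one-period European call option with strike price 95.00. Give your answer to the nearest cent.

Risk-neutral probability p = (e^0.01 − 0.6)/(1.2 − 0.6) = 0.4101/0.6000 = 0.6834
Terminal stock prices: S_u = 126, S_d = 63
Terminal payoffs (S − K): max(31, 0) = 31, max(-32, 0) = 0
Node 0 (S = 105): V_0 = e^(−0.01)·[0.6834·31.0000 + 0.3166·0.0000] = 20.9751

20.98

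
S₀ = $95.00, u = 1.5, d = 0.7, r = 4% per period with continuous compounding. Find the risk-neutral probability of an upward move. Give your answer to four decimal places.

Risk-neutral probability p = (e^0.04 − 0.7)/(1.5 − 0.7) = 0.3408/0.8000 = 0.4260

p = 0.4260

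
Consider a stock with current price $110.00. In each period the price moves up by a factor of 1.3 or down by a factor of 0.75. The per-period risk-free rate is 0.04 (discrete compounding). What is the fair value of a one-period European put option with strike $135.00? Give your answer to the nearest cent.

$23.86

Risk-neutral probability p = (1 + 0.04 − 0.75)/(1.3 − 0.75) = 0.2900/0.5500 = 0.5273
Terminal stock prices: S_u = 143, S_d = 82.5
Terminal payoffs (K − S): max(-8, 0) = 0, max(52.5, 0) = 52.5
Node 0 (S = 110): V_0 = 1/1.04·[0.5273·0.0000 + 0.4727·52.5000] = 23.8636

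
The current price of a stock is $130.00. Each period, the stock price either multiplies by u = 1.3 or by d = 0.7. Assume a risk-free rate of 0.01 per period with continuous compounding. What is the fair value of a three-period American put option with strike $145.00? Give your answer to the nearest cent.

Risk-neutral probability p = (e^0.01 − 0.7)/(1.3 − 0.7) = 0.3101/0.6000 = 0.5168
Terminal stock prices: S_uuu = 285.6, S_uud = 153.8, S_udd = 82.81, S_ddd = 44.59
Terminal payoffs (K − S): max(-140.6, 0) = 0, max(-8.79, 0) = 0, max(62.19, 0) = 62.19, max(100.4, 0) = 100.4
Node uu (S = 219.7): continuation = e^(−0.01)·[0.5168·0.0000 + 0.4832·0.0000] = 0.0000; exercise value = 0.0000 ≤ continuation, so V_uu = 0.0000
Node ud (S = 118.3): continuation = e^(−0.01)·[0.5168·0.0000 + 0.4832·62.1900] = 29.7543; exercise value = 26.7000 ≤ continuation, so V_ud = 29.7543
Node dd (S = 63.7): continuation = e^(−0.01)·[0.5168·62.1900 + 0.4832·100.4100] = 79.8572; exercise value = 81.3000 > continuation, so V_dd = 81.3000 (exercise)
Node u (S = 169): continuation = e^(−0.01)·[0.5168·0.0000 + 0.4832·29.7543] = 14.2357; exercise value = 0.0000 ≤ continuation, so V_u = 14.2357
Node d (S = 91): continuation = e^(−0.01)·[0.5168·29.7543 + 0.4832·81.3000] = 54.1198; exercise value = 54.0000 ≤ continuation, so V_d = 54.1198
Node 0 (S = 130): continuation = e^(−0.01)·[0.5168·14.2357 + 0.4832·54.1198] = 33.1762; exercise value = 15.0000 ≤ continuation, so V_0 = 33.1762

$33.18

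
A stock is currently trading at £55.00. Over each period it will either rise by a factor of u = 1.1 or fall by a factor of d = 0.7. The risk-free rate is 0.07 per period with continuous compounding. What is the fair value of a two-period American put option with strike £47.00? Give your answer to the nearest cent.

Risk-neutral probability p = (e^0.07 − 0.7)/(1.1 − 0.7) = 0.3725/0.4000 = 0.9313
Terminal stock prices: S_uu = 66.55, S_ud = 42.35, S_dd = 26.95
Terminal payoffs (K − S): max(-19.55, 0) = 0, max(4.65, 0) = 4.65, max(20.05, 0) = 20.05
Node u (S = 60.5): continuation = e^(−0.07)·[0.9313·0.0000 + 0.0687·4.6500] = 0.2980; exercise value = 0.0000 ≤ continuation, so V_u = 0.2980
Node d (S = 38.5): continuation = e^(−0.07)·[0.9313·4.6500 + 0.0687·20.0500] = 5.3225; exercise value = 8.5000 > continuation, so V_d = 8.5000 (exercise)
Node 0 (S = 55): continuation = e^(−0.07)·[0.9313·0.2980 + 0.0687·8.5000] = 0.8034; exercise value = 0.0000 ≤ continuation, so V_0 = 0.8034

£0.80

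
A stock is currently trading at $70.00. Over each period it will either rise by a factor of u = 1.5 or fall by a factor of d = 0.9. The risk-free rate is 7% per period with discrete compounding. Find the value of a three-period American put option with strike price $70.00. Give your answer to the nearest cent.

Risk-neutral probability p = (1 + 0.07 − 0.9)/(1.5 − 0.9) = 0.1700/0.6000 = 0.2833
Terminal stock prices: S_uuu = 236.2, S_uud = 141.8, S_udd = 85.05, S_ddd = 51.03
Terminal payoffs (K − S): max(-166.2, 0) = 0, max(-71.75, 0) = 0, max(-15.05, 0) = 0, max(18.97, 0) = 18.97
Node uu (S = 157.5): continuation = 1/1.07·[0.2833·0.0000 + 0.7167·0.0000] = 0.0000; exercise value = 0.0000 ≤ continuation, so V_uu = 0.0000
Node ud (S = 94.5): continuation = 1/1.07·[0.2833·0.0000 + 0.7167·0.0000] = 0.0000; exercise value = 0.0000 ≤ continuation, so V_ud = 0.0000
Node dd (S = 56.7): continuation = 1/1.07·[0.2833·0.0000 + 0.7167·18.9700] = 12.7058; exercise value = 13.3000 > continuation, so V_dd = 13.3000 (exercise)
Node u (S = 105): continuation = 1/1.07·[0.2833·0.0000 + 0.7167·0.0000] = 0.0000; exercise value = 0.0000 ≤ continuation, so V_u = 0.0000
Node d (S = 63): continuation = 1/1.07·[0.2833·0.0000 + 0.7167·13.3000] = 8.9081; exercise value = 7.0000 ≤ continuation, so V_d = 8.9081
Node 0 (S = 70): continuation = 1/1.07·[0.2833·0.0000 + 0.7167·8.9081] = 5.9665; exercise value = 0.0000 ≤ continuation, so V_0 = 5.9665

$5.97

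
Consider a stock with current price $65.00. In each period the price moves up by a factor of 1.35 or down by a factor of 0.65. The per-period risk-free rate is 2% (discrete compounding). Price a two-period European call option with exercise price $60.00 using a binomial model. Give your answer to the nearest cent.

Risk-neutral probability p = (1 + 0.02 − 0.65)/(1.35 − 0.65) = 0.3700/0.7000 = 0.5286
Terminal stock prices: S_uu = 118.5, S_ud = 57.04, S_dd = 27.46
Terminal payoffs (S − K): max(58.46, 0) = 58.46, max(-2.962, 0) = 0, max(-32.54, 0) = 0
Node u (S = 87.75): V_u = 1/1.02·[0.5286·58.4625 + 0.4714·0.0000] = 30.2957
Node d (S = 42.25): V_d = 1/1.02·[0.5286·0.0000 + 0.4714·0.0000] = 0.0000
Node 0 (S = 65): V_0 = 1/1.02·[0.5286·30.2957 + 0.4714·0.0000] = 15.6994

$15.70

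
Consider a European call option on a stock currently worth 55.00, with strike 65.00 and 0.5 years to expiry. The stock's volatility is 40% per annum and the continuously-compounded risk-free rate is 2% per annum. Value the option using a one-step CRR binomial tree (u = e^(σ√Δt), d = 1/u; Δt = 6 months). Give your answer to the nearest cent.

3.53

CRR parameters: u = e^(σ√Δt) = e^(0.4·√0.5) = 1.3269, d = 1/u = 0.7536
Per-period rate: rΔt = 0.02·0.5 = 0.01, so R = e^0.01 = 1.0101
Risk-neutral probability p = (e^0.01 − 0.7536)/(1.3269 − 0.7536) = 0.2564/0.5733 = 0.4473
Terminal stock prices: S_u = 72.98, S_d = 41.45
Terminal payoffs (S − K): max(7.979, 0) = 7.979, max(-23.55, 0) = 0
Node 0 (S = 55): V_0 = e^(−0.01)·[0.4473·7.9793 + 0.5527·0.0000] = 3.5335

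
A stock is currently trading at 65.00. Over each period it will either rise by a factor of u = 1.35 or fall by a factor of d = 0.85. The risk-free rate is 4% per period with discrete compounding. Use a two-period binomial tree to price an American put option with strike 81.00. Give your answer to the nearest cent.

16.75

Risk-neutral probability p = (1 + 0.04 − 0.85)/(1.35 − 0.85) = 0.1900/0.5000 = 0.3800
Terminal stock prices: S_uu = 118.5, S_ud = 74.59, S_dd = 46.96
Terminal payoffs (K − S): max(-37.46, 0) = 0, max(6.413, 0) = 6.413, max(34.04, 0) = 34.04
Node u (S = 87.75): continuation = 1/1.04·[0.3800·0.0000 + 0.6200·6.4125] = 3.8228; exercise value = 0.0000 ≤ continuation, so V_u = 3.8228
Node d (S = 55.25): continuation = 1/1.04·[0.3800·6.4125 + 0.6200·34.0375] = 22.6346; exercise value = 25.7500 > continuation, so V_d = 25.7500 (exercise)
Node 0 (S = 65): continuation = 1/1.04·[0.3800·3.8228 + 0.6200·25.7500] = 16.7478; exercise value = 16.0000 ≤ continuation, so V_0 = 16.7478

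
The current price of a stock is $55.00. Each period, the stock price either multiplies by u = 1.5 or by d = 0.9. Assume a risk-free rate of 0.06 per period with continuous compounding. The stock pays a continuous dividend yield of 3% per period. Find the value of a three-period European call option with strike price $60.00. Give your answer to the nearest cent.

Per-period risk-free factor R = e^0.06 = 1.0618; dividend-adjusted growth = e^(0.06−0.03) = 1.0305.
Risk-neutral probability p = (1.0305 − 0.9)/(1.5 − 0.9) = 0.1305/0.6000 = 0.2174
Terminal stock prices: S_uuu = 185.6, S_uud = 111.4, S_udd = 66.83, S_ddd = 40.1
Terminal payoffs (S − K): max(125.6, 0) = 125.6, max(51.38, 0) = 51.38, max(6.825, 0) = 6.825, max(-19.9, 0) = 0
Node uu (S = 123.8): V_uu = e^(−0.06)·[0.2174·125.6250 + 0.7826·51.3750] = 63.5868
Node ud (S = 74.25): V_ud = e^(−0.06)·[0.2174·51.3750 + 0.7826·6.8250] = 15.5497
Node dd (S = 44.55): V_dd = e^(−0.06)·[0.2174·6.8250 + 0.7826·0.0000] = 1.3975
Node u (S = 82.5): V_u = e^(−0.06)·[0.2174·63.5868 + 0.7826·15.5497] = 24.4803
Node d (S = 49.5): V_d = e^(−0.06)·[0.2174·15.5497 + 0.7826·1.3975] = 4.2140
Node 0 (S = 55): V_0 = e^(−0.06)·[0.2174·24.4803 + 0.7826·4.2140] = 8.1184

$8.12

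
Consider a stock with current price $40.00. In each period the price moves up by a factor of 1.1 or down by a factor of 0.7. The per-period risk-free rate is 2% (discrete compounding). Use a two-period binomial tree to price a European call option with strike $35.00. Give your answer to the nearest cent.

Risk-neutral probability p = (1 + 0.02 − 0.7)/(1.1 − 0.7) = 0.3200/0.4000 = 0.8000
Terminal stock prices: S_uu = 48.4, S_ud = 30.8, S_dd = 19.6
Terminal payoffs (S − K): max(13.4, 0) = 13.4, max(-4.2, 0) = 0, max(-15.4, 0) = 0
Node u (S = 44): V_u = 1/1.02·[0.8000·13.4000 + 0.2000·0.0000] = 10.5098
Node d (S = 28): V_d = 1/1.02·[0.8000·0.0000 + 0.2000·0.0000] = 0.0000
Node 0 (S = 40): V_0 = 1/1.02·[0.8000·10.5098 + 0.2000·0.0000] = 8.2430

$8.24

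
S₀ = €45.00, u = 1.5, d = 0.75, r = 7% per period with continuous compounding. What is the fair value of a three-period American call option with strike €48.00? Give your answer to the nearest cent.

€13.86

Risk-neutral probability p = (e^0.07 − 0.75)/(1.5 − 0.75) = 0.3225/0.7500 = 0.4300
Terminal stock prices: S_uuu = 151.9, S_uud = 75.94, S_udd = 37.97, S_ddd = 18.98
Terminal payoffs (S − K): max(103.9, 0) = 103.9, max(27.94, 0) = 27.94, max(-10.03, 0) = 0, max(-29.02, 0) = 0
Node uu (S = 101.2): continuation = e^(−0.07)·[0.4300·103.8750 + 0.5700·27.9375] = 56.4951; exercise value = 53.2500 ≤ continuation, so V_uu = 56.4951
Node ud (S = 50.62): continuation = e^(−0.07)·[0.4300·27.9375 + 0.5700·0.0000] = 11.2012; exercise value = 2.6250 ≤ continuation, so V_ud = 11.2012
Node dd (S = 25.31): continuation = e^(−0.07)·[0.4300·0.0000 + 0.5700·0.0000] = 0.0000; exercise value = 0.0000 ≤ continuation, so V_dd = 0.0000
Node u (S = 67.5): continuation = e^(−0.07)·[0.4300·56.4951 + 0.5700·11.2012] = 28.6041; exercise value = 19.5000 ≤ continuation, so V_u = 28.6041
Node d (S = 33.75): continuation = e^(−0.07)·[0.4300·11.2012 + 0.5700·0.0000] = 4.4910; exercise value = 0.0000 ≤ continuation, so V_d = 4.4910
Node 0 (S = 45): continuation = e^(−0.07)·[0.4300·28.6041 + 0.5700·4.4910] = 13.8553; exercise value = 0.0000 ≤ continuation, so V_0 = 13.8553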